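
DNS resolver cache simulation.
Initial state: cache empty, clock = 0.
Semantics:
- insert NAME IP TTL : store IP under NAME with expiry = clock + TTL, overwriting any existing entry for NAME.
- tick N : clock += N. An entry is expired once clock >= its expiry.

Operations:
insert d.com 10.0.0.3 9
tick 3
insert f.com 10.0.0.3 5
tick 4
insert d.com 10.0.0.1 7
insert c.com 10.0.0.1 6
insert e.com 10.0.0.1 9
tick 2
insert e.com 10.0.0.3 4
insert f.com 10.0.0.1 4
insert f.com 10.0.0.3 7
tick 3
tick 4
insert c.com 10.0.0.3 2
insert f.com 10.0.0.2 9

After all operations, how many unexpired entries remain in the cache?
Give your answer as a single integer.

Answer: 2

Derivation:
Op 1: insert d.com -> 10.0.0.3 (expiry=0+9=9). clock=0
Op 2: tick 3 -> clock=3.
Op 3: insert f.com -> 10.0.0.3 (expiry=3+5=8). clock=3
Op 4: tick 4 -> clock=7.
Op 5: insert d.com -> 10.0.0.1 (expiry=7+7=14). clock=7
Op 6: insert c.com -> 10.0.0.1 (expiry=7+6=13). clock=7
Op 7: insert e.com -> 10.0.0.1 (expiry=7+9=16). clock=7
Op 8: tick 2 -> clock=9. purged={f.com}
Op 9: insert e.com -> 10.0.0.3 (expiry=9+4=13). clock=9
Op 10: insert f.com -> 10.0.0.1 (expiry=9+4=13). clock=9
Op 11: insert f.com -> 10.0.0.3 (expiry=9+7=16). clock=9
Op 12: tick 3 -> clock=12.
Op 13: tick 4 -> clock=16. purged={c.com,d.com,e.com,f.com}
Op 14: insert c.com -> 10.0.0.3 (expiry=16+2=18). clock=16
Op 15: insert f.com -> 10.0.0.2 (expiry=16+9=25). clock=16
Final cache (unexpired): {c.com,f.com} -> size=2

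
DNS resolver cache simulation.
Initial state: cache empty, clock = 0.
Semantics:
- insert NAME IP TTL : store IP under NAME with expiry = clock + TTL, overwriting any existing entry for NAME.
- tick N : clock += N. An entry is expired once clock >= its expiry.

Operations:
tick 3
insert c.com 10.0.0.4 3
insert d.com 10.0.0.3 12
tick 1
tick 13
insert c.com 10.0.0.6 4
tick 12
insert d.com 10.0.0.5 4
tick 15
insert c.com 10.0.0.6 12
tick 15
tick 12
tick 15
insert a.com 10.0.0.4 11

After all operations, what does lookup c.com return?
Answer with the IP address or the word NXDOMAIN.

Answer: NXDOMAIN

Derivation:
Op 1: tick 3 -> clock=3.
Op 2: insert c.com -> 10.0.0.4 (expiry=3+3=6). clock=3
Op 3: insert d.com -> 10.0.0.3 (expiry=3+12=15). clock=3
Op 4: tick 1 -> clock=4.
Op 5: tick 13 -> clock=17. purged={c.com,d.com}
Op 6: insert c.com -> 10.0.0.6 (expiry=17+4=21). clock=17
Op 7: tick 12 -> clock=29. purged={c.com}
Op 8: insert d.com -> 10.0.0.5 (expiry=29+4=33). clock=29
Op 9: tick 15 -> clock=44. purged={d.com}
Op 10: insert c.com -> 10.0.0.6 (expiry=44+12=56). clock=44
Op 11: tick 15 -> clock=59. purged={c.com}
Op 12: tick 12 -> clock=71.
Op 13: tick 15 -> clock=86.
Op 14: insert a.com -> 10.0.0.4 (expiry=86+11=97). clock=86
lookup c.com: not in cache (expired or never inserted)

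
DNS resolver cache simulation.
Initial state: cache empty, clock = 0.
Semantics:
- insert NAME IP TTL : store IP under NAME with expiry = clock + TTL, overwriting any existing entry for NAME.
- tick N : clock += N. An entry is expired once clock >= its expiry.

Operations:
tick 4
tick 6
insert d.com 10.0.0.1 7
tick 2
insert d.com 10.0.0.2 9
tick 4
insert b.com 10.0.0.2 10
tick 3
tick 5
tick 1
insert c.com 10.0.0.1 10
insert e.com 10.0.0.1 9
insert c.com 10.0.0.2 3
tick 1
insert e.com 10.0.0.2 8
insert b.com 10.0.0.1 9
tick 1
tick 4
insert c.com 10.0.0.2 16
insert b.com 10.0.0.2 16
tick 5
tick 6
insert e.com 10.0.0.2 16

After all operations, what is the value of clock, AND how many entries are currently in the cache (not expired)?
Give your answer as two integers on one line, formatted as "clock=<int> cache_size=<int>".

Answer: clock=42 cache_size=3

Derivation:
Op 1: tick 4 -> clock=4.
Op 2: tick 6 -> clock=10.
Op 3: insert d.com -> 10.0.0.1 (expiry=10+7=17). clock=10
Op 4: tick 2 -> clock=12.
Op 5: insert d.com -> 10.0.0.2 (expiry=12+9=21). clock=12
Op 6: tick 4 -> clock=16.
Op 7: insert b.com -> 10.0.0.2 (expiry=16+10=26). clock=16
Op 8: tick 3 -> clock=19.
Op 9: tick 5 -> clock=24. purged={d.com}
Op 10: tick 1 -> clock=25.
Op 11: insert c.com -> 10.0.0.1 (expiry=25+10=35). clock=25
Op 12: insert e.com -> 10.0.0.1 (expiry=25+9=34). clock=25
Op 13: insert c.com -> 10.0.0.2 (expiry=25+3=28). clock=25
Op 14: tick 1 -> clock=26. purged={b.com}
Op 15: insert e.com -> 10.0.0.2 (expiry=26+8=34). clock=26
Op 16: insert b.com -> 10.0.0.1 (expiry=26+9=35). clock=26
Op 17: tick 1 -> clock=27.
Op 18: tick 4 -> clock=31. purged={c.com}
Op 19: insert c.com -> 10.0.0.2 (expiry=31+16=47). clock=31
Op 20: insert b.com -> 10.0.0.2 (expiry=31+16=47). clock=31
Op 21: tick 5 -> clock=36. purged={e.com}
Op 22: tick 6 -> clock=42.
Op 23: insert e.com -> 10.0.0.2 (expiry=42+16=58). clock=42
Final clock = 42
Final cache (unexpired): {b.com,c.com,e.com} -> size=3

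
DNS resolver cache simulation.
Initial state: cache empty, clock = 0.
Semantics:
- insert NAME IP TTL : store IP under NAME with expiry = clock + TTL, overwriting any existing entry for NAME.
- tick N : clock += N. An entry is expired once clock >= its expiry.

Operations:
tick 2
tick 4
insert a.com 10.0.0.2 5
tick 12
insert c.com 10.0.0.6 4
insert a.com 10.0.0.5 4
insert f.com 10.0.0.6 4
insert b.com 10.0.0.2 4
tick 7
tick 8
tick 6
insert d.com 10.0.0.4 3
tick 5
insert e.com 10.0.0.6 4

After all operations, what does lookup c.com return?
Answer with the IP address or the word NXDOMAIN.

Op 1: tick 2 -> clock=2.
Op 2: tick 4 -> clock=6.
Op 3: insert a.com -> 10.0.0.2 (expiry=6+5=11). clock=6
Op 4: tick 12 -> clock=18. purged={a.com}
Op 5: insert c.com -> 10.0.0.6 (expiry=18+4=22). clock=18
Op 6: insert a.com -> 10.0.0.5 (expiry=18+4=22). clock=18
Op 7: insert f.com -> 10.0.0.6 (expiry=18+4=22). clock=18
Op 8: insert b.com -> 10.0.0.2 (expiry=18+4=22). clock=18
Op 9: tick 7 -> clock=25. purged={a.com,b.com,c.com,f.com}
Op 10: tick 8 -> clock=33.
Op 11: tick 6 -> clock=39.
Op 12: insert d.com -> 10.0.0.4 (expiry=39+3=42). clock=39
Op 13: tick 5 -> clock=44. purged={d.com}
Op 14: insert e.com -> 10.0.0.6 (expiry=44+4=48). clock=44
lookup c.com: not in cache (expired or never inserted)

Answer: NXDOMAIN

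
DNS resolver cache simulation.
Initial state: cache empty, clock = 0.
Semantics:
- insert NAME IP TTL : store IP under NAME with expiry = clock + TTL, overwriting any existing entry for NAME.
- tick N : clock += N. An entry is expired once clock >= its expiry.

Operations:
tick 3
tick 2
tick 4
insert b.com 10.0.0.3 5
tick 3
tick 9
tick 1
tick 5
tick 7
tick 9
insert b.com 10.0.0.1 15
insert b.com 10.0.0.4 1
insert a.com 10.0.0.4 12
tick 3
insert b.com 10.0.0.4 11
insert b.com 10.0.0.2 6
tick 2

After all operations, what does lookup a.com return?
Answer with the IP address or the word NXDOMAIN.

Op 1: tick 3 -> clock=3.
Op 2: tick 2 -> clock=5.
Op 3: tick 4 -> clock=9.
Op 4: insert b.com -> 10.0.0.3 (expiry=9+5=14). clock=9
Op 5: tick 3 -> clock=12.
Op 6: tick 9 -> clock=21. purged={b.com}
Op 7: tick 1 -> clock=22.
Op 8: tick 5 -> clock=27.
Op 9: tick 7 -> clock=34.
Op 10: tick 9 -> clock=43.
Op 11: insert b.com -> 10.0.0.1 (expiry=43+15=58). clock=43
Op 12: insert b.com -> 10.0.0.4 (expiry=43+1=44). clock=43
Op 13: insert a.com -> 10.0.0.4 (expiry=43+12=55). clock=43
Op 14: tick 3 -> clock=46. purged={b.com}
Op 15: insert b.com -> 10.0.0.4 (expiry=46+11=57). clock=46
Op 16: insert b.com -> 10.0.0.2 (expiry=46+6=52). clock=46
Op 17: tick 2 -> clock=48.
lookup a.com: present, ip=10.0.0.4 expiry=55 > clock=48

Answer: 10.0.0.4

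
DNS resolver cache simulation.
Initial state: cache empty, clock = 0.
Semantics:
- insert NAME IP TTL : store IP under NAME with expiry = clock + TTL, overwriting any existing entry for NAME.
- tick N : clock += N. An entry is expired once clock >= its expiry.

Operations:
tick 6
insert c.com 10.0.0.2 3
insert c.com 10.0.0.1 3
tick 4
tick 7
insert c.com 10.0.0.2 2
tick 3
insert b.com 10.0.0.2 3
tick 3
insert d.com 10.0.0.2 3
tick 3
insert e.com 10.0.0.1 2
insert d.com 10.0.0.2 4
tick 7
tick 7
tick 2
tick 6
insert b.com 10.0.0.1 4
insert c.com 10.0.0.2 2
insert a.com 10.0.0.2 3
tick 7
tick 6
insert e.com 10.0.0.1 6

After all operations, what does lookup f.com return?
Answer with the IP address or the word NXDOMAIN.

Op 1: tick 6 -> clock=6.
Op 2: insert c.com -> 10.0.0.2 (expiry=6+3=9). clock=6
Op 3: insert c.com -> 10.0.0.1 (expiry=6+3=9). clock=6
Op 4: tick 4 -> clock=10. purged={c.com}
Op 5: tick 7 -> clock=17.
Op 6: insert c.com -> 10.0.0.2 (expiry=17+2=19). clock=17
Op 7: tick 3 -> clock=20. purged={c.com}
Op 8: insert b.com -> 10.0.0.2 (expiry=20+3=23). clock=20
Op 9: tick 3 -> clock=23. purged={b.com}
Op 10: insert d.com -> 10.0.0.2 (expiry=23+3=26). clock=23
Op 11: tick 3 -> clock=26. purged={d.com}
Op 12: insert e.com -> 10.0.0.1 (expiry=26+2=28). clock=26
Op 13: insert d.com -> 10.0.0.2 (expiry=26+4=30). clock=26
Op 14: tick 7 -> clock=33. purged={d.com,e.com}
Op 15: tick 7 -> clock=40.
Op 16: tick 2 -> clock=42.
Op 17: tick 6 -> clock=48.
Op 18: insert b.com -> 10.0.0.1 (expiry=48+4=52). clock=48
Op 19: insert c.com -> 10.0.0.2 (expiry=48+2=50). clock=48
Op 20: insert a.com -> 10.0.0.2 (expiry=48+3=51). clock=48
Op 21: tick 7 -> clock=55. purged={a.com,b.com,c.com}
Op 22: tick 6 -> clock=61.
Op 23: insert e.com -> 10.0.0.1 (expiry=61+6=67). clock=61
lookup f.com: not in cache (expired or never inserted)

Answer: NXDOMAIN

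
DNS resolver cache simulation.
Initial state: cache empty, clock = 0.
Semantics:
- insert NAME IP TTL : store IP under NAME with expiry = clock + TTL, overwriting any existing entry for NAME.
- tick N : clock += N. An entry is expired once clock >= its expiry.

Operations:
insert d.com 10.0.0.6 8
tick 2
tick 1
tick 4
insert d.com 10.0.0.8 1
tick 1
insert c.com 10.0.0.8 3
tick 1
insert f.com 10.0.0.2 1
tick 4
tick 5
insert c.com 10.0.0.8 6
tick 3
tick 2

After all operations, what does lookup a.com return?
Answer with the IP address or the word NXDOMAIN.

Answer: NXDOMAIN

Derivation:
Op 1: insert d.com -> 10.0.0.6 (expiry=0+8=8). clock=0
Op 2: tick 2 -> clock=2.
Op 3: tick 1 -> clock=3.
Op 4: tick 4 -> clock=7.
Op 5: insert d.com -> 10.0.0.8 (expiry=7+1=8). clock=7
Op 6: tick 1 -> clock=8. purged={d.com}
Op 7: insert c.com -> 10.0.0.8 (expiry=8+3=11). clock=8
Op 8: tick 1 -> clock=9.
Op 9: insert f.com -> 10.0.0.2 (expiry=9+1=10). clock=9
Op 10: tick 4 -> clock=13. purged={c.com,f.com}
Op 11: tick 5 -> clock=18.
Op 12: insert c.com -> 10.0.0.8 (expiry=18+6=24). clock=18
Op 13: tick 3 -> clock=21.
Op 14: tick 2 -> clock=23.
lookup a.com: not in cache (expired or never inserted)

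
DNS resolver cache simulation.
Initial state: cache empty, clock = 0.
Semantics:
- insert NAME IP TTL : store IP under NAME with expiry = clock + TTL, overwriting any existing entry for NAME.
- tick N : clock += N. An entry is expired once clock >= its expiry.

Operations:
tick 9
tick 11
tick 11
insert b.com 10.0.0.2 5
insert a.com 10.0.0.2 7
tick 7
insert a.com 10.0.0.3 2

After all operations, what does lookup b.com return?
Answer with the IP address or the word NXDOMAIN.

Op 1: tick 9 -> clock=9.
Op 2: tick 11 -> clock=20.
Op 3: tick 11 -> clock=31.
Op 4: insert b.com -> 10.0.0.2 (expiry=31+5=36). clock=31
Op 5: insert a.com -> 10.0.0.2 (expiry=31+7=38). clock=31
Op 6: tick 7 -> clock=38. purged={a.com,b.com}
Op 7: insert a.com -> 10.0.0.3 (expiry=38+2=40). clock=38
lookup b.com: not in cache (expired or never inserted)

Answer: NXDOMAIN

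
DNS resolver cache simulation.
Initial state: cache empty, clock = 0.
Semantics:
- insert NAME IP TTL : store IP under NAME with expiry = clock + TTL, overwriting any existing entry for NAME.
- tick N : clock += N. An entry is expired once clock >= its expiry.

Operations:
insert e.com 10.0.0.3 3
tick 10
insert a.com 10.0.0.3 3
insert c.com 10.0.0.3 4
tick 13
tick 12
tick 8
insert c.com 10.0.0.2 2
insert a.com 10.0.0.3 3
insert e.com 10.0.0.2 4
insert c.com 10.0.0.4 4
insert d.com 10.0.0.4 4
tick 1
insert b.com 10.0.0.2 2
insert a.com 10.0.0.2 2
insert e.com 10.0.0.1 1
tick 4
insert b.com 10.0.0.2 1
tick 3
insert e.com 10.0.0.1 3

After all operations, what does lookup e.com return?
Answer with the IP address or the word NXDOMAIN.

Op 1: insert e.com -> 10.0.0.3 (expiry=0+3=3). clock=0
Op 2: tick 10 -> clock=10. purged={e.com}
Op 3: insert a.com -> 10.0.0.3 (expiry=10+3=13). clock=10
Op 4: insert c.com -> 10.0.0.3 (expiry=10+4=14). clock=10
Op 5: tick 13 -> clock=23. purged={a.com,c.com}
Op 6: tick 12 -> clock=35.
Op 7: tick 8 -> clock=43.
Op 8: insert c.com -> 10.0.0.2 (expiry=43+2=45). clock=43
Op 9: insert a.com -> 10.0.0.3 (expiry=43+3=46). clock=43
Op 10: insert e.com -> 10.0.0.2 (expiry=43+4=47). clock=43
Op 11: insert c.com -> 10.0.0.4 (expiry=43+4=47). clock=43
Op 12: insert d.com -> 10.0.0.4 (expiry=43+4=47). clock=43
Op 13: tick 1 -> clock=44.
Op 14: insert b.com -> 10.0.0.2 (expiry=44+2=46). clock=44
Op 15: insert a.com -> 10.0.0.2 (expiry=44+2=46). clock=44
Op 16: insert e.com -> 10.0.0.1 (expiry=44+1=45). clock=44
Op 17: tick 4 -> clock=48. purged={a.com,b.com,c.com,d.com,e.com}
Op 18: insert b.com -> 10.0.0.2 (expiry=48+1=49). clock=48
Op 19: tick 3 -> clock=51. purged={b.com}
Op 20: insert e.com -> 10.0.0.1 (expiry=51+3=54). clock=51
lookup e.com: present, ip=10.0.0.1 expiry=54 > clock=51

Answer: 10.0.0.1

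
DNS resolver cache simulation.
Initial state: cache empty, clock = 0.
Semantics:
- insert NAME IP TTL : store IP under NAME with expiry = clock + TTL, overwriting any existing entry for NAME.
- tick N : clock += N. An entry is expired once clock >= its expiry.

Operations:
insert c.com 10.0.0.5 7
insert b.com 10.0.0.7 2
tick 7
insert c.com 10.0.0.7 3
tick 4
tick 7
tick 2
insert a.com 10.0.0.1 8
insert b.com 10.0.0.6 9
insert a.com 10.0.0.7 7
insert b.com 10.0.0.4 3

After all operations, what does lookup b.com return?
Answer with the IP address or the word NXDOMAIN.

Op 1: insert c.com -> 10.0.0.5 (expiry=0+7=7). clock=0
Op 2: insert b.com -> 10.0.0.7 (expiry=0+2=2). clock=0
Op 3: tick 7 -> clock=7. purged={b.com,c.com}
Op 4: insert c.com -> 10.0.0.7 (expiry=7+3=10). clock=7
Op 5: tick 4 -> clock=11. purged={c.com}
Op 6: tick 7 -> clock=18.
Op 7: tick 2 -> clock=20.
Op 8: insert a.com -> 10.0.0.1 (expiry=20+8=28). clock=20
Op 9: insert b.com -> 10.0.0.6 (expiry=20+9=29). clock=20
Op 10: insert a.com -> 10.0.0.7 (expiry=20+7=27). clock=20
Op 11: insert b.com -> 10.0.0.4 (expiry=20+3=23). clock=20
lookup b.com: present, ip=10.0.0.4 expiry=23 > clock=20

Answer: 10.0.0.4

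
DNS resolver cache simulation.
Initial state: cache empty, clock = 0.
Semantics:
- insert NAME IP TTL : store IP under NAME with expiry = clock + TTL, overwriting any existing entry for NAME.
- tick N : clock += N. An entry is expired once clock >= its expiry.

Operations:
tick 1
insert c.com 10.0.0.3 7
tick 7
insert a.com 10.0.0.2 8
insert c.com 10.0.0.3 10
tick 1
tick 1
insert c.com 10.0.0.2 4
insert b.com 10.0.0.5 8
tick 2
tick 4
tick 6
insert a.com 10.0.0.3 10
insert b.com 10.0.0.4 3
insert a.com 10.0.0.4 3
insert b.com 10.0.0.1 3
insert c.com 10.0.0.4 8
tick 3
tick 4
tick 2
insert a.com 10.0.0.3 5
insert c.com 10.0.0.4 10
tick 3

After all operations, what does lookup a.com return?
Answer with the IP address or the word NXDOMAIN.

Answer: 10.0.0.3

Derivation:
Op 1: tick 1 -> clock=1.
Op 2: insert c.com -> 10.0.0.3 (expiry=1+7=8). clock=1
Op 3: tick 7 -> clock=8. purged={c.com}
Op 4: insert a.com -> 10.0.0.2 (expiry=8+8=16). clock=8
Op 5: insert c.com -> 10.0.0.3 (expiry=8+10=18). clock=8
Op 6: tick 1 -> clock=9.
Op 7: tick 1 -> clock=10.
Op 8: insert c.com -> 10.0.0.2 (expiry=10+4=14). clock=10
Op 9: insert b.com -> 10.0.0.5 (expiry=10+8=18). clock=10
Op 10: tick 2 -> clock=12.
Op 11: tick 4 -> clock=16. purged={a.com,c.com}
Op 12: tick 6 -> clock=22. purged={b.com}
Op 13: insert a.com -> 10.0.0.3 (expiry=22+10=32). clock=22
Op 14: insert b.com -> 10.0.0.4 (expiry=22+3=25). clock=22
Op 15: insert a.com -> 10.0.0.4 (expiry=22+3=25). clock=22
Op 16: insert b.com -> 10.0.0.1 (expiry=22+3=25). clock=22
Op 17: insert c.com -> 10.0.0.4 (expiry=22+8=30). clock=22
Op 18: tick 3 -> clock=25. purged={a.com,b.com}
Op 19: tick 4 -> clock=29.
Op 20: tick 2 -> clock=31. purged={c.com}
Op 21: insert a.com -> 10.0.0.3 (expiry=31+5=36). clock=31
Op 22: insert c.com -> 10.0.0.4 (expiry=31+10=41). clock=31
Op 23: tick 3 -> clock=34.
lookup a.com: present, ip=10.0.0.3 expiry=36 > clock=34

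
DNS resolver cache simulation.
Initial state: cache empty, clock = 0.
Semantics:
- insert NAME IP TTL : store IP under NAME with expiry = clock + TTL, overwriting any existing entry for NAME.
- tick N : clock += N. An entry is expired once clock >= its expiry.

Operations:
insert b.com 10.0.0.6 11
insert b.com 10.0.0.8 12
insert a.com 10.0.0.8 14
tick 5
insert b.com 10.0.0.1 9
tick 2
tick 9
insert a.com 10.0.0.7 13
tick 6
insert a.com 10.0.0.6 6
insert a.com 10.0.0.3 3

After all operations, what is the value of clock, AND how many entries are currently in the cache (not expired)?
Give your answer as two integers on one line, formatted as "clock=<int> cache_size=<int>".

Answer: clock=22 cache_size=1

Derivation:
Op 1: insert b.com -> 10.0.0.6 (expiry=0+11=11). clock=0
Op 2: insert b.com -> 10.0.0.8 (expiry=0+12=12). clock=0
Op 3: insert a.com -> 10.0.0.8 (expiry=0+14=14). clock=0
Op 4: tick 5 -> clock=5.
Op 5: insert b.com -> 10.0.0.1 (expiry=5+9=14). clock=5
Op 6: tick 2 -> clock=7.
Op 7: tick 9 -> clock=16. purged={a.com,b.com}
Op 8: insert a.com -> 10.0.0.7 (expiry=16+13=29). clock=16
Op 9: tick 6 -> clock=22.
Op 10: insert a.com -> 10.0.0.6 (expiry=22+6=28). clock=22
Op 11: insert a.com -> 10.0.0.3 (expiry=22+3=25). clock=22
Final clock = 22
Final cache (unexpired): {a.com} -> size=1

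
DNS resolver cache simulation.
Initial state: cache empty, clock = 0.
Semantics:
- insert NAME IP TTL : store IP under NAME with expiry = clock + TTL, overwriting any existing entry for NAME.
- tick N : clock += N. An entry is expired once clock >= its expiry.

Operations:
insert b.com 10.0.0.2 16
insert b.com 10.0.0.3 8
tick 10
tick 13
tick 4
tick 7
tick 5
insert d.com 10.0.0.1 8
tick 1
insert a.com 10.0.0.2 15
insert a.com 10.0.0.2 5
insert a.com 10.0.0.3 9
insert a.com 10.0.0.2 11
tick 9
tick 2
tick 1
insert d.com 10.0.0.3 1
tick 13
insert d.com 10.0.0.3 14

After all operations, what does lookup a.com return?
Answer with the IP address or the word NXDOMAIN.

Op 1: insert b.com -> 10.0.0.2 (expiry=0+16=16). clock=0
Op 2: insert b.com -> 10.0.0.3 (expiry=0+8=8). clock=0
Op 3: tick 10 -> clock=10. purged={b.com}
Op 4: tick 13 -> clock=23.
Op 5: tick 4 -> clock=27.
Op 6: tick 7 -> clock=34.
Op 7: tick 5 -> clock=39.
Op 8: insert d.com -> 10.0.0.1 (expiry=39+8=47). clock=39
Op 9: tick 1 -> clock=40.
Op 10: insert a.com -> 10.0.0.2 (expiry=40+15=55). clock=40
Op 11: insert a.com -> 10.0.0.2 (expiry=40+5=45). clock=40
Op 12: insert a.com -> 10.0.0.3 (expiry=40+9=49). clock=40
Op 13: insert a.com -> 10.0.0.2 (expiry=40+11=51). clock=40
Op 14: tick 9 -> clock=49. purged={d.com}
Op 15: tick 2 -> clock=51. purged={a.com}
Op 16: tick 1 -> clock=52.
Op 17: insert d.com -> 10.0.0.3 (expiry=52+1=53). clock=52
Op 18: tick 13 -> clock=65. purged={d.com}
Op 19: insert d.com -> 10.0.0.3 (expiry=65+14=79). clock=65
lookup a.com: not in cache (expired or never inserted)

Answer: NXDOMAIN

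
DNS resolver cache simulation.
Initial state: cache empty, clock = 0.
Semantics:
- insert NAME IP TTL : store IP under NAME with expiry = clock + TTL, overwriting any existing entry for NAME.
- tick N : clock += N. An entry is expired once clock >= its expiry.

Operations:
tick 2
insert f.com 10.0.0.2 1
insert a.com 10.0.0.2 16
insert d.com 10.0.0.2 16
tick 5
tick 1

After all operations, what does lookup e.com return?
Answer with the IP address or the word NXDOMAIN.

Answer: NXDOMAIN

Derivation:
Op 1: tick 2 -> clock=2.
Op 2: insert f.com -> 10.0.0.2 (expiry=2+1=3). clock=2
Op 3: insert a.com -> 10.0.0.2 (expiry=2+16=18). clock=2
Op 4: insert d.com -> 10.0.0.2 (expiry=2+16=18). clock=2
Op 5: tick 5 -> clock=7. purged={f.com}
Op 6: tick 1 -> clock=8.
lookup e.com: not in cache (expired or never inserted)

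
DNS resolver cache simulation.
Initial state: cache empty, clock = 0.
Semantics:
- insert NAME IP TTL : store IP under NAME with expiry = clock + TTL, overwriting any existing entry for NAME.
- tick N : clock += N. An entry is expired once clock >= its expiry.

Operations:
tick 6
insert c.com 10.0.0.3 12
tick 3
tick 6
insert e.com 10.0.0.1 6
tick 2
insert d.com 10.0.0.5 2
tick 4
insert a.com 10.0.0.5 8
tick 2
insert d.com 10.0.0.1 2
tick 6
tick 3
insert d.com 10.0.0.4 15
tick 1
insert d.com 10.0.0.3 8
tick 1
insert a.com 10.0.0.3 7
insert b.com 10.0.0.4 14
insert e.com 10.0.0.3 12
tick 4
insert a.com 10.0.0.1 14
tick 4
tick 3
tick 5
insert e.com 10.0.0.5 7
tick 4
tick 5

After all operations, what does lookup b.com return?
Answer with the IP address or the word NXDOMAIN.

Answer: NXDOMAIN

Derivation:
Op 1: tick 6 -> clock=6.
Op 2: insert c.com -> 10.0.0.3 (expiry=6+12=18). clock=6
Op 3: tick 3 -> clock=9.
Op 4: tick 6 -> clock=15.
Op 5: insert e.com -> 10.0.0.1 (expiry=15+6=21). clock=15
Op 6: tick 2 -> clock=17.
Op 7: insert d.com -> 10.0.0.5 (expiry=17+2=19). clock=17
Op 8: tick 4 -> clock=21. purged={c.com,d.com,e.com}
Op 9: insert a.com -> 10.0.0.5 (expiry=21+8=29). clock=21
Op 10: tick 2 -> clock=23.
Op 11: insert d.com -> 10.0.0.1 (expiry=23+2=25). clock=23
Op 12: tick 6 -> clock=29. purged={a.com,d.com}
Op 13: tick 3 -> clock=32.
Op 14: insert d.com -> 10.0.0.4 (expiry=32+15=47). clock=32
Op 15: tick 1 -> clock=33.
Op 16: insert d.com -> 10.0.0.3 (expiry=33+8=41). clock=33
Op 17: tick 1 -> clock=34.
Op 18: insert a.com -> 10.0.0.3 (expiry=34+7=41). clock=34
Op 19: insert b.com -> 10.0.0.4 (expiry=34+14=48). clock=34
Op 20: insert e.com -> 10.0.0.3 (expiry=34+12=46). clock=34
Op 21: tick 4 -> clock=38.
Op 22: insert a.com -> 10.0.0.1 (expiry=38+14=52). clock=38
Op 23: tick 4 -> clock=42. purged={d.com}
Op 24: tick 3 -> clock=45.
Op 25: tick 5 -> clock=50. purged={b.com,e.com}
Op 26: insert e.com -> 10.0.0.5 (expiry=50+7=57). clock=50
Op 27: tick 4 -> clock=54. purged={a.com}
Op 28: tick 5 -> clock=59. purged={e.com}
lookup b.com: not in cache (expired or never inserted)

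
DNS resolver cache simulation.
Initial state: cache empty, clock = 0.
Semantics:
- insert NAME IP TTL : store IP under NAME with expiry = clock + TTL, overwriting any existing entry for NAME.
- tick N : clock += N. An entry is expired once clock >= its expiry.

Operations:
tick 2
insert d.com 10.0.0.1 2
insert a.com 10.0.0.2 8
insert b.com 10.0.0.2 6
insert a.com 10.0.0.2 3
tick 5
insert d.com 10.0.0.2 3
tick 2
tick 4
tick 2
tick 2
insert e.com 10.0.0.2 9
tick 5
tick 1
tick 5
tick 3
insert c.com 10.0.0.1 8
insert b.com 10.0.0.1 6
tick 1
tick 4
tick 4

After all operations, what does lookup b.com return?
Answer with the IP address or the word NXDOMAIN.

Op 1: tick 2 -> clock=2.
Op 2: insert d.com -> 10.0.0.1 (expiry=2+2=4). clock=2
Op 3: insert a.com -> 10.0.0.2 (expiry=2+8=10). clock=2
Op 4: insert b.com -> 10.0.0.2 (expiry=2+6=8). clock=2
Op 5: insert a.com -> 10.0.0.2 (expiry=2+3=5). clock=2
Op 6: tick 5 -> clock=7. purged={a.com,d.com}
Op 7: insert d.com -> 10.0.0.2 (expiry=7+3=10). clock=7
Op 8: tick 2 -> clock=9. purged={b.com}
Op 9: tick 4 -> clock=13. purged={d.com}
Op 10: tick 2 -> clock=15.
Op 11: tick 2 -> clock=17.
Op 12: insert e.com -> 10.0.0.2 (expiry=17+9=26). clock=17
Op 13: tick 5 -> clock=22.
Op 14: tick 1 -> clock=23.
Op 15: tick 5 -> clock=28. purged={e.com}
Op 16: tick 3 -> clock=31.
Op 17: insert c.com -> 10.0.0.1 (expiry=31+8=39). clock=31
Op 18: insert b.com -> 10.0.0.1 (expiry=31+6=37). clock=31
Op 19: tick 1 -> clock=32.
Op 20: tick 4 -> clock=36.
Op 21: tick 4 -> clock=40. purged={b.com,c.com}
lookup b.com: not in cache (expired or never inserted)

Answer: NXDOMAIN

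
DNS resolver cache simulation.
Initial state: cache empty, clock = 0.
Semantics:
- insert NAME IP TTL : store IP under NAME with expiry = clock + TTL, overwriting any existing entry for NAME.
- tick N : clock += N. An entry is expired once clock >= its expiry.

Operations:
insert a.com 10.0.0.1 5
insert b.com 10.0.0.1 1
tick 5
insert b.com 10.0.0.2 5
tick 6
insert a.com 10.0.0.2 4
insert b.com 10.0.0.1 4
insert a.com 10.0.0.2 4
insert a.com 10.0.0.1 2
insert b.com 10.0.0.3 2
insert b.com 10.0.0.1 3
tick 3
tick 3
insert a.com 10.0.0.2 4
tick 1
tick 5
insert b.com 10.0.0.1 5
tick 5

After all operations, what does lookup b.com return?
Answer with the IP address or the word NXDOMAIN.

Answer: NXDOMAIN

Derivation:
Op 1: insert a.com -> 10.0.0.1 (expiry=0+5=5). clock=0
Op 2: insert b.com -> 10.0.0.1 (expiry=0+1=1). clock=0
Op 3: tick 5 -> clock=5. purged={a.com,b.com}
Op 4: insert b.com -> 10.0.0.2 (expiry=5+5=10). clock=5
Op 5: tick 6 -> clock=11. purged={b.com}
Op 6: insert a.com -> 10.0.0.2 (expiry=11+4=15). clock=11
Op 7: insert b.com -> 10.0.0.1 (expiry=11+4=15). clock=11
Op 8: insert a.com -> 10.0.0.2 (expiry=11+4=15). clock=11
Op 9: insert a.com -> 10.0.0.1 (expiry=11+2=13). clock=11
Op 10: insert b.com -> 10.0.0.3 (expiry=11+2=13). clock=11
Op 11: insert b.com -> 10.0.0.1 (expiry=11+3=14). clock=11
Op 12: tick 3 -> clock=14. purged={a.com,b.com}
Op 13: tick 3 -> clock=17.
Op 14: insert a.com -> 10.0.0.2 (expiry=17+4=21). clock=17
Op 15: tick 1 -> clock=18.
Op 16: tick 5 -> clock=23. purged={a.com}
Op 17: insert b.com -> 10.0.0.1 (expiry=23+5=28). clock=23
Op 18: tick 5 -> clock=28. purged={b.com}
lookup b.com: not in cache (expired or never inserted)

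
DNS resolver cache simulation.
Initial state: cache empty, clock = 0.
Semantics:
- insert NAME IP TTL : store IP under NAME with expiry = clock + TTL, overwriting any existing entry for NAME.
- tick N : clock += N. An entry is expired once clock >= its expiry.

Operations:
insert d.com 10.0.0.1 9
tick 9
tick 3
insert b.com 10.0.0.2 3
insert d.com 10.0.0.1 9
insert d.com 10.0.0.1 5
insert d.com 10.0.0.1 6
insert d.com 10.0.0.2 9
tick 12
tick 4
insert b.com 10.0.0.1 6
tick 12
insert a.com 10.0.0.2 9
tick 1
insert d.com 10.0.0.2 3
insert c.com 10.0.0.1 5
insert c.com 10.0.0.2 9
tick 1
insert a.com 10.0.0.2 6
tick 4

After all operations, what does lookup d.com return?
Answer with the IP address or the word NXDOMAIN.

Answer: NXDOMAIN

Derivation:
Op 1: insert d.com -> 10.0.0.1 (expiry=0+9=9). clock=0
Op 2: tick 9 -> clock=9. purged={d.com}
Op 3: tick 3 -> clock=12.
Op 4: insert b.com -> 10.0.0.2 (expiry=12+3=15). clock=12
Op 5: insert d.com -> 10.0.0.1 (expiry=12+9=21). clock=12
Op 6: insert d.com -> 10.0.0.1 (expiry=12+5=17). clock=12
Op 7: insert d.com -> 10.0.0.1 (expiry=12+6=18). clock=12
Op 8: insert d.com -> 10.0.0.2 (expiry=12+9=21). clock=12
Op 9: tick 12 -> clock=24. purged={b.com,d.com}
Op 10: tick 4 -> clock=28.
Op 11: insert b.com -> 10.0.0.1 (expiry=28+6=34). clock=28
Op 12: tick 12 -> clock=40. purged={b.com}
Op 13: insert a.com -> 10.0.0.2 (expiry=40+9=49). clock=40
Op 14: tick 1 -> clock=41.
Op 15: insert d.com -> 10.0.0.2 (expiry=41+3=44). clock=41
Op 16: insert c.com -> 10.0.0.1 (expiry=41+5=46). clock=41
Op 17: insert c.com -> 10.0.0.2 (expiry=41+9=50). clock=41
Op 18: tick 1 -> clock=42.
Op 19: insert a.com -> 10.0.0.2 (expiry=42+6=48). clock=42
Op 20: tick 4 -> clock=46. purged={d.com}
lookup d.com: not in cache (expired or never inserted)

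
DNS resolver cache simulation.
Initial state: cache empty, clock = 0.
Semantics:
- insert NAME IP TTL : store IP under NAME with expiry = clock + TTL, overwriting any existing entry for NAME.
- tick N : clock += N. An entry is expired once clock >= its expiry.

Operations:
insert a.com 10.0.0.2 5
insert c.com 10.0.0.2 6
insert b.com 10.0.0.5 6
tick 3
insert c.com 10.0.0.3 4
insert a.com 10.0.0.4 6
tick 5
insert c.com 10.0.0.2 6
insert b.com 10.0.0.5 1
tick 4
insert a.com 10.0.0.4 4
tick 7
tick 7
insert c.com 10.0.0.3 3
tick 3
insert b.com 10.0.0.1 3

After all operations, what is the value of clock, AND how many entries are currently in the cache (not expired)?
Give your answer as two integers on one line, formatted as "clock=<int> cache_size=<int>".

Answer: clock=29 cache_size=1

Derivation:
Op 1: insert a.com -> 10.0.0.2 (expiry=0+5=5). clock=0
Op 2: insert c.com -> 10.0.0.2 (expiry=0+6=6). clock=0
Op 3: insert b.com -> 10.0.0.5 (expiry=0+6=6). clock=0
Op 4: tick 3 -> clock=3.
Op 5: insert c.com -> 10.0.0.3 (expiry=3+4=7). clock=3
Op 6: insert a.com -> 10.0.0.4 (expiry=3+6=9). clock=3
Op 7: tick 5 -> clock=8. purged={b.com,c.com}
Op 8: insert c.com -> 10.0.0.2 (expiry=8+6=14). clock=8
Op 9: insert b.com -> 10.0.0.5 (expiry=8+1=9). clock=8
Op 10: tick 4 -> clock=12. purged={a.com,b.com}
Op 11: insert a.com -> 10.0.0.4 (expiry=12+4=16). clock=12
Op 12: tick 7 -> clock=19. purged={a.com,c.com}
Op 13: tick 7 -> clock=26.
Op 14: insert c.com -> 10.0.0.3 (expiry=26+3=29). clock=26
Op 15: tick 3 -> clock=29. purged={c.com}
Op 16: insert b.com -> 10.0.0.1 (expiry=29+3=32). clock=29
Final clock = 29
Final cache (unexpired): {b.com} -> size=1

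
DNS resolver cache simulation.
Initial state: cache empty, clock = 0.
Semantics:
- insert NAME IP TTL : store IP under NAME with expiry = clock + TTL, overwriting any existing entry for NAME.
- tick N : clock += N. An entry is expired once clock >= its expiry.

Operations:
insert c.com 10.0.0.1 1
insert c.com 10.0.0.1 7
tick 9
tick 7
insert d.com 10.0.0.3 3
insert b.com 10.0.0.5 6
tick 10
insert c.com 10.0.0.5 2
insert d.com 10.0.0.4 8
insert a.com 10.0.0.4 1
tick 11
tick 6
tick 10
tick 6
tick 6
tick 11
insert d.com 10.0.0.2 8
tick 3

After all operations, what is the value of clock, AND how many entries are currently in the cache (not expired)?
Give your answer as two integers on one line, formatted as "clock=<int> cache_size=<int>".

Answer: clock=79 cache_size=1

Derivation:
Op 1: insert c.com -> 10.0.0.1 (expiry=0+1=1). clock=0
Op 2: insert c.com -> 10.0.0.1 (expiry=0+7=7). clock=0
Op 3: tick 9 -> clock=9. purged={c.com}
Op 4: tick 7 -> clock=16.
Op 5: insert d.com -> 10.0.0.3 (expiry=16+3=19). clock=16
Op 6: insert b.com -> 10.0.0.5 (expiry=16+6=22). clock=16
Op 7: tick 10 -> clock=26. purged={b.com,d.com}
Op 8: insert c.com -> 10.0.0.5 (expiry=26+2=28). clock=26
Op 9: insert d.com -> 10.0.0.4 (expiry=26+8=34). clock=26
Op 10: insert a.com -> 10.0.0.4 (expiry=26+1=27). clock=26
Op 11: tick 11 -> clock=37. purged={a.com,c.com,d.com}
Op 12: tick 6 -> clock=43.
Op 13: tick 10 -> clock=53.
Op 14: tick 6 -> clock=59.
Op 15: tick 6 -> clock=65.
Op 16: tick 11 -> clock=76.
Op 17: insert d.com -> 10.0.0.2 (expiry=76+8=84). clock=76
Op 18: tick 3 -> clock=79.
Final clock = 79
Final cache (unexpired): {d.com} -> size=1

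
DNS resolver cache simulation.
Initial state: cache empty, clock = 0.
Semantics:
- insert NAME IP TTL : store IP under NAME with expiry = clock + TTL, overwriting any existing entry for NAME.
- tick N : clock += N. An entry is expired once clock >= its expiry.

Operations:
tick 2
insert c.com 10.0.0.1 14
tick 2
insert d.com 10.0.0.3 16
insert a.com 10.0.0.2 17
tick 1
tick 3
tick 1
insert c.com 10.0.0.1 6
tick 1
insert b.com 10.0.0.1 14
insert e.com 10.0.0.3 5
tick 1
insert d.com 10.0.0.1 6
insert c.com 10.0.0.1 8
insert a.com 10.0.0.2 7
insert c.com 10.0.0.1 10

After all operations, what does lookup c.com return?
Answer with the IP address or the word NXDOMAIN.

Op 1: tick 2 -> clock=2.
Op 2: insert c.com -> 10.0.0.1 (expiry=2+14=16). clock=2
Op 3: tick 2 -> clock=4.
Op 4: insert d.com -> 10.0.0.3 (expiry=4+16=20). clock=4
Op 5: insert a.com -> 10.0.0.2 (expiry=4+17=21). clock=4
Op 6: tick 1 -> clock=5.
Op 7: tick 3 -> clock=8.
Op 8: tick 1 -> clock=9.
Op 9: insert c.com -> 10.0.0.1 (expiry=9+6=15). clock=9
Op 10: tick 1 -> clock=10.
Op 11: insert b.com -> 10.0.0.1 (expiry=10+14=24). clock=10
Op 12: insert e.com -> 10.0.0.3 (expiry=10+5=15). clock=10
Op 13: tick 1 -> clock=11.
Op 14: insert d.com -> 10.0.0.1 (expiry=11+6=17). clock=11
Op 15: insert c.com -> 10.0.0.1 (expiry=11+8=19). clock=11
Op 16: insert a.com -> 10.0.0.2 (expiry=11+7=18). clock=11
Op 17: insert c.com -> 10.0.0.1 (expiry=11+10=21). clock=11
lookup c.com: present, ip=10.0.0.1 expiry=21 > clock=11

Answer: 10.0.0.1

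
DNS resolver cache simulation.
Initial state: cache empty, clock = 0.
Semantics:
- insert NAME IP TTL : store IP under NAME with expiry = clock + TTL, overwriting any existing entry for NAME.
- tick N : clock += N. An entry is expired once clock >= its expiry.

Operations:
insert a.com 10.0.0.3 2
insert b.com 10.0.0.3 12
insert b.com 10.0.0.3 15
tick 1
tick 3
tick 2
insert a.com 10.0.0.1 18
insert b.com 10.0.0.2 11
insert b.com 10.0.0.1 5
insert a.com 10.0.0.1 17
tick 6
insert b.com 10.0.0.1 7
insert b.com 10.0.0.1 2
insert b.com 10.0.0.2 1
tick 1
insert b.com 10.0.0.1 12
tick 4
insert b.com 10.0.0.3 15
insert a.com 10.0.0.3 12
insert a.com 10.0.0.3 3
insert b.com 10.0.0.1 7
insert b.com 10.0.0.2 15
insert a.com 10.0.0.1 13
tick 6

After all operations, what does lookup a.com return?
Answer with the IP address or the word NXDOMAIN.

Op 1: insert a.com -> 10.0.0.3 (expiry=0+2=2). clock=0
Op 2: insert b.com -> 10.0.0.3 (expiry=0+12=12). clock=0
Op 3: insert b.com -> 10.0.0.3 (expiry=0+15=15). clock=0
Op 4: tick 1 -> clock=1.
Op 5: tick 3 -> clock=4. purged={a.com}
Op 6: tick 2 -> clock=6.
Op 7: insert a.com -> 10.0.0.1 (expiry=6+18=24). clock=6
Op 8: insert b.com -> 10.0.0.2 (expiry=6+11=17). clock=6
Op 9: insert b.com -> 10.0.0.1 (expiry=6+5=11). clock=6
Op 10: insert a.com -> 10.0.0.1 (expiry=6+17=23). clock=6
Op 11: tick 6 -> clock=12. purged={b.com}
Op 12: insert b.com -> 10.0.0.1 (expiry=12+7=19). clock=12
Op 13: insert b.com -> 10.0.0.1 (expiry=12+2=14). clock=12
Op 14: insert b.com -> 10.0.0.2 (expiry=12+1=13). clock=12
Op 15: tick 1 -> clock=13. purged={b.com}
Op 16: insert b.com -> 10.0.0.1 (expiry=13+12=25). clock=13
Op 17: tick 4 -> clock=17.
Op 18: insert b.com -> 10.0.0.3 (expiry=17+15=32). clock=17
Op 19: insert a.com -> 10.0.0.3 (expiry=17+12=29). clock=17
Op 20: insert a.com -> 10.0.0.3 (expiry=17+3=20). clock=17
Op 21: insert b.com -> 10.0.0.1 (expiry=17+7=24). clock=17
Op 22: insert b.com -> 10.0.0.2 (expiry=17+15=32). clock=17
Op 23: insert a.com -> 10.0.0.1 (expiry=17+13=30). clock=17
Op 24: tick 6 -> clock=23.
lookup a.com: present, ip=10.0.0.1 expiry=30 > clock=23

Answer: 10.0.0.1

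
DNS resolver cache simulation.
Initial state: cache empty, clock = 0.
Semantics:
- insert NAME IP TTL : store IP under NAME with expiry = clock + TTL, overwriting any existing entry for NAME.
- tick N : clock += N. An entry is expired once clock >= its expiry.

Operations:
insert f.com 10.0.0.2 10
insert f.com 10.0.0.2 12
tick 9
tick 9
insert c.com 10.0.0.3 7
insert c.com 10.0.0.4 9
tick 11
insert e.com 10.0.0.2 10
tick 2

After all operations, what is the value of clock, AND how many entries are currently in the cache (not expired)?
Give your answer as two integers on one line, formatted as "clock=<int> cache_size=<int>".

Op 1: insert f.com -> 10.0.0.2 (expiry=0+10=10). clock=0
Op 2: insert f.com -> 10.0.0.2 (expiry=0+12=12). clock=0
Op 3: tick 9 -> clock=9.
Op 4: tick 9 -> clock=18. purged={f.com}
Op 5: insert c.com -> 10.0.0.3 (expiry=18+7=25). clock=18
Op 6: insert c.com -> 10.0.0.4 (expiry=18+9=27). clock=18
Op 7: tick 11 -> clock=29. purged={c.com}
Op 8: insert e.com -> 10.0.0.2 (expiry=29+10=39). clock=29
Op 9: tick 2 -> clock=31.
Final clock = 31
Final cache (unexpired): {e.com} -> size=1

Answer: clock=31 cache_size=1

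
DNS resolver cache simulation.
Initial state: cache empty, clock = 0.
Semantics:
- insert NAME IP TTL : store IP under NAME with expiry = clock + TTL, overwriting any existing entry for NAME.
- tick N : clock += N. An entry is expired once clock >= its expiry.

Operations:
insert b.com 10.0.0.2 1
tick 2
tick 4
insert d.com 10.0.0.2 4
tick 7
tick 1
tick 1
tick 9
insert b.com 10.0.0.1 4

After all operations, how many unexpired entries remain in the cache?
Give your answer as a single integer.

Answer: 1

Derivation:
Op 1: insert b.com -> 10.0.0.2 (expiry=0+1=1). clock=0
Op 2: tick 2 -> clock=2. purged={b.com}
Op 3: tick 4 -> clock=6.
Op 4: insert d.com -> 10.0.0.2 (expiry=6+4=10). clock=6
Op 5: tick 7 -> clock=13. purged={d.com}
Op 6: tick 1 -> clock=14.
Op 7: tick 1 -> clock=15.
Op 8: tick 9 -> clock=24.
Op 9: insert b.com -> 10.0.0.1 (expiry=24+4=28). clock=24
Final cache (unexpired): {b.com} -> size=1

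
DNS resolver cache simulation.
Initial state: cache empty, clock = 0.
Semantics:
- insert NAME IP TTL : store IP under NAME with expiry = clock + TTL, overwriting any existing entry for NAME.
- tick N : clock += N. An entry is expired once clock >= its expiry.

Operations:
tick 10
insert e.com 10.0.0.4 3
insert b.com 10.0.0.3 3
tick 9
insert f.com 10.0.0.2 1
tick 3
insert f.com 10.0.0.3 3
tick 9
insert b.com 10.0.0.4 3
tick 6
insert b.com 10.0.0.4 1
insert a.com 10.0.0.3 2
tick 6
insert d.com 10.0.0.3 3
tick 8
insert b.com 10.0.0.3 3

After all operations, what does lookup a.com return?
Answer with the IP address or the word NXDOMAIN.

Op 1: tick 10 -> clock=10.
Op 2: insert e.com -> 10.0.0.4 (expiry=10+3=13). clock=10
Op 3: insert b.com -> 10.0.0.3 (expiry=10+3=13). clock=10
Op 4: tick 9 -> clock=19. purged={b.com,e.com}
Op 5: insert f.com -> 10.0.0.2 (expiry=19+1=20). clock=19
Op 6: tick 3 -> clock=22. purged={f.com}
Op 7: insert f.com -> 10.0.0.3 (expiry=22+3=25). clock=22
Op 8: tick 9 -> clock=31. purged={f.com}
Op 9: insert b.com -> 10.0.0.4 (expiry=31+3=34). clock=31
Op 10: tick 6 -> clock=37. purged={b.com}
Op 11: insert b.com -> 10.0.0.4 (expiry=37+1=38). clock=37
Op 12: insert a.com -> 10.0.0.3 (expiry=37+2=39). clock=37
Op 13: tick 6 -> clock=43. purged={a.com,b.com}
Op 14: insert d.com -> 10.0.0.3 (expiry=43+3=46). clock=43
Op 15: tick 8 -> clock=51. purged={d.com}
Op 16: insert b.com -> 10.0.0.3 (expiry=51+3=54). clock=51
lookup a.com: not in cache (expired or never inserted)

Answer: NXDOMAIN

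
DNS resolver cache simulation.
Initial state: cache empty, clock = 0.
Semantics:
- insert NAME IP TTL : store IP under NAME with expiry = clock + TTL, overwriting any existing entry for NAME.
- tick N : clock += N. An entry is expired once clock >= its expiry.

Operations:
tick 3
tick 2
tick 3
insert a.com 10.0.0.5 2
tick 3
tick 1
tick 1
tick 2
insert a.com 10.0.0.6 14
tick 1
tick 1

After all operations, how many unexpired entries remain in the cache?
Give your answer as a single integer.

Op 1: tick 3 -> clock=3.
Op 2: tick 2 -> clock=5.
Op 3: tick 3 -> clock=8.
Op 4: insert a.com -> 10.0.0.5 (expiry=8+2=10). clock=8
Op 5: tick 3 -> clock=11. purged={a.com}
Op 6: tick 1 -> clock=12.
Op 7: tick 1 -> clock=13.
Op 8: tick 2 -> clock=15.
Op 9: insert a.com -> 10.0.0.6 (expiry=15+14=29). clock=15
Op 10: tick 1 -> clock=16.
Op 11: tick 1 -> clock=17.
Final cache (unexpired): {a.com} -> size=1

Answer: 1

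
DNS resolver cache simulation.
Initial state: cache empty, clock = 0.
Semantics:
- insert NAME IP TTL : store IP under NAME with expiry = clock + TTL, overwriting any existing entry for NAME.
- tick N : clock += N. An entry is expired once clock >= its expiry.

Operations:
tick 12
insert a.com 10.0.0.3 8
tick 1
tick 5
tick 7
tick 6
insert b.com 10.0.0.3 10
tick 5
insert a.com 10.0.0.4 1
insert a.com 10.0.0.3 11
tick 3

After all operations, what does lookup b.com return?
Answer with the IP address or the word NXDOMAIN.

Answer: 10.0.0.3

Derivation:
Op 1: tick 12 -> clock=12.
Op 2: insert a.com -> 10.0.0.3 (expiry=12+8=20). clock=12
Op 3: tick 1 -> clock=13.
Op 4: tick 5 -> clock=18.
Op 5: tick 7 -> clock=25. purged={a.com}
Op 6: tick 6 -> clock=31.
Op 7: insert b.com -> 10.0.0.3 (expiry=31+10=41). clock=31
Op 8: tick 5 -> clock=36.
Op 9: insert a.com -> 10.0.0.4 (expiry=36+1=37). clock=36
Op 10: insert a.com -> 10.0.0.3 (expiry=36+11=47). clock=36
Op 11: tick 3 -> clock=39.
lookup b.com: present, ip=10.0.0.3 expiry=41 > clock=39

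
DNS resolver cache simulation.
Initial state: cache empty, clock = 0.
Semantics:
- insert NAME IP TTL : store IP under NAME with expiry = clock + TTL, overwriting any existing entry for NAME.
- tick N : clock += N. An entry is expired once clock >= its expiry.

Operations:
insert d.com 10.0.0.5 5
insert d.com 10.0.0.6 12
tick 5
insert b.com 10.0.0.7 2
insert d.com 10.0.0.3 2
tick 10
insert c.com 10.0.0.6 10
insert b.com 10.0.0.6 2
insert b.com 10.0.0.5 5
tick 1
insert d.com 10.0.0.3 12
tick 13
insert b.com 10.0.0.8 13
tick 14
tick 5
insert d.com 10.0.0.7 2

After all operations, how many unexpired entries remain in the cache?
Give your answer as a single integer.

Answer: 1

Derivation:
Op 1: insert d.com -> 10.0.0.5 (expiry=0+5=5). clock=0
Op 2: insert d.com -> 10.0.0.6 (expiry=0+12=12). clock=0
Op 3: tick 5 -> clock=5.
Op 4: insert b.com -> 10.0.0.7 (expiry=5+2=7). clock=5
Op 5: insert d.com -> 10.0.0.3 (expiry=5+2=7). clock=5
Op 6: tick 10 -> clock=15. purged={b.com,d.com}
Op 7: insert c.com -> 10.0.0.6 (expiry=15+10=25). clock=15
Op 8: insert b.com -> 10.0.0.6 (expiry=15+2=17). clock=15
Op 9: insert b.com -> 10.0.0.5 (expiry=15+5=20). clock=15
Op 10: tick 1 -> clock=16.
Op 11: insert d.com -> 10.0.0.3 (expiry=16+12=28). clock=16
Op 12: tick 13 -> clock=29. purged={b.com,c.com,d.com}
Op 13: insert b.com -> 10.0.0.8 (expiry=29+13=42). clock=29
Op 14: tick 14 -> clock=43. purged={b.com}
Op 15: tick 5 -> clock=48.
Op 16: insert d.com -> 10.0.0.7 (expiry=48+2=50). clock=48
Final cache (unexpired): {d.com} -> size=1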